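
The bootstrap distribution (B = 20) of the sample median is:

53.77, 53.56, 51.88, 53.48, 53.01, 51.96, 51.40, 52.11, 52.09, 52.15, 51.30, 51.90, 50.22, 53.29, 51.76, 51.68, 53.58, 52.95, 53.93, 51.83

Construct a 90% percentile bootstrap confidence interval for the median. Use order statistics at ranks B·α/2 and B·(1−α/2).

(50.22, 53.77)

Sorted replicates: 50.22, 51.30, 51.40, 51.68, 51.76, 51.83, 51.88, 51.90, 51.96, 52.09, 52.11, 52.15, 52.95, 53.01, 53.29, 53.48, 53.56, 53.58, 53.77, 53.93
α = 0.10; lower rank = 20 × 0.050 = 1; upper rank = 20 × 0.950 = 19.
The 1st smallest replicate is 50.22; the 19th is 53.77.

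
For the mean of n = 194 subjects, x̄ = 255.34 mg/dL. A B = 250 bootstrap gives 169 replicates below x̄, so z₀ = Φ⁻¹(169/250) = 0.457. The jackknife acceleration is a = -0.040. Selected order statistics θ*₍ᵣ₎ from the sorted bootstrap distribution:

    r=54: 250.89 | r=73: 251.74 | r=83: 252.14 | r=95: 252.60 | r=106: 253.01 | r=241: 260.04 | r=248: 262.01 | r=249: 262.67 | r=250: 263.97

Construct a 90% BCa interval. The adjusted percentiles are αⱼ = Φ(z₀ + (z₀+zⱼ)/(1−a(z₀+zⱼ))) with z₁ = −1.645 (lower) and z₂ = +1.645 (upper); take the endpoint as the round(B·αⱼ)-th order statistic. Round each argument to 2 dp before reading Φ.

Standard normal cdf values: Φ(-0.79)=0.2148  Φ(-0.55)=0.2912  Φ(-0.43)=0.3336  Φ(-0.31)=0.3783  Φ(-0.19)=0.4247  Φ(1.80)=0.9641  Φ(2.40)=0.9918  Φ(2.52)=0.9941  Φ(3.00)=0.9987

(250.89, 262.01)

Lower: z₀ + z₁ = 0.457 + (-1.645) = -1.188; 1 − a(z₀+z₁) = 1 − (-0.040)(-1.188) = 0.9525; argument = 0.457 + (-1.188)/0.9525 = -0.7903 → -0.79.
α₁ = Φ(-0.79) = 0.2148; rank = round(250 × 0.2148) = 54; θ*₍54₎ = 250.89.
Upper: z₀ + z₂ = 2.102; 1 − a(z₀+z₂) = 1.0841; argument = 2.3960 → 2.40; α₂ = 0.9918; rank = 248; θ*₍248₎ = 262.01.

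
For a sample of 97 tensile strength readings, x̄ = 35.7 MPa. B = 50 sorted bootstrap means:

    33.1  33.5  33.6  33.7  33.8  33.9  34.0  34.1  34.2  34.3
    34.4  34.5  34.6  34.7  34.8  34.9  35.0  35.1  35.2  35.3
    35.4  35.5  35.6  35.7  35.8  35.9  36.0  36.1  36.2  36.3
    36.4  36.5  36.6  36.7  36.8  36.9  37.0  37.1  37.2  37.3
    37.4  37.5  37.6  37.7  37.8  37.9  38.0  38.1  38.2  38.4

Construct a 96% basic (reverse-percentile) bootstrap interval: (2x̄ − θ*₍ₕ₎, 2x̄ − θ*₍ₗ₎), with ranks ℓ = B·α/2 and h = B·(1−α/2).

Percentile endpoints at ranks 1 and 49: θ*₍1₎ = 33.1, θ*₍49₎ = 38.2.
Basic interval reflects these around x̄:
  lower = 2 × 35.7 − 38.2 = 33.2
  upper = 2 × 35.7 − 33.1 = 38.3

(33.2, 38.3)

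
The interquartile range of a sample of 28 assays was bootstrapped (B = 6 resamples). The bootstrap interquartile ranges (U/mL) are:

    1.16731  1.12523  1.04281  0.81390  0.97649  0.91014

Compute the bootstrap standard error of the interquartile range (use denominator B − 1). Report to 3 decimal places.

Bootstrap SE is the standard deviation of the 6 replicate interquartile ranges.
Mean of replicates: (1.16731 + 1.12523 + 1.04281 + 0.81390 + 0.97649 + 0.91014) / 6 = 6.035880 / 6 = 1.005980
Sum of squared deviations: (+0.161330)² + (+0.119250)² + (+0.036830)² + (−0.192080)² + (−0.029490)² + (−0.095840)² = 0.088554
Variance = 0.088554 / 5 = 0.017711
SE* = √0.017711

SE* = 0.133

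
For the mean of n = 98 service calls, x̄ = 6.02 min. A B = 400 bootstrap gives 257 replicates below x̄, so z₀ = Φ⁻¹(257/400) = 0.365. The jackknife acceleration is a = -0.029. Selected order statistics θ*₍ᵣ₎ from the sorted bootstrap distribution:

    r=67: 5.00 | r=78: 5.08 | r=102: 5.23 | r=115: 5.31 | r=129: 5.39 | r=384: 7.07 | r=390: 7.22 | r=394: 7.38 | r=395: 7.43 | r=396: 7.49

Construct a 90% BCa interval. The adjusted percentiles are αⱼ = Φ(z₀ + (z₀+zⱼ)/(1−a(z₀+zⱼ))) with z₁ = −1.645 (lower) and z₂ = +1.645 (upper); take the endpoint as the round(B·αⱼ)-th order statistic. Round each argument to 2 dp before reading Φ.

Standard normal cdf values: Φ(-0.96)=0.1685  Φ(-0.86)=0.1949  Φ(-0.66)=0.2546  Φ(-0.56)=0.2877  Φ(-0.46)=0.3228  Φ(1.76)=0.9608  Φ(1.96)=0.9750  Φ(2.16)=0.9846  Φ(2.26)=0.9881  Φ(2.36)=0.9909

(5.00, 7.43)

Lower: z₀ + z₁ = 0.365 + (-1.645) = -1.280; 1 − a(z₀+z₁) = 1 − (-0.029)(-1.280) = 0.9629; argument = 0.365 + (-1.280)/0.9629 = -0.9643 → -0.96.
α₁ = Φ(-0.96) = 0.1685; rank = round(400 × 0.1685) = 67; θ*₍67₎ = 5.00.
Upper: z₀ + z₂ = 2.010; 1 − a(z₀+z₂) = 1.0583; argument = 2.2643 → 2.26; α₂ = 0.9881; rank = 395; θ*₍395₎ = 7.43.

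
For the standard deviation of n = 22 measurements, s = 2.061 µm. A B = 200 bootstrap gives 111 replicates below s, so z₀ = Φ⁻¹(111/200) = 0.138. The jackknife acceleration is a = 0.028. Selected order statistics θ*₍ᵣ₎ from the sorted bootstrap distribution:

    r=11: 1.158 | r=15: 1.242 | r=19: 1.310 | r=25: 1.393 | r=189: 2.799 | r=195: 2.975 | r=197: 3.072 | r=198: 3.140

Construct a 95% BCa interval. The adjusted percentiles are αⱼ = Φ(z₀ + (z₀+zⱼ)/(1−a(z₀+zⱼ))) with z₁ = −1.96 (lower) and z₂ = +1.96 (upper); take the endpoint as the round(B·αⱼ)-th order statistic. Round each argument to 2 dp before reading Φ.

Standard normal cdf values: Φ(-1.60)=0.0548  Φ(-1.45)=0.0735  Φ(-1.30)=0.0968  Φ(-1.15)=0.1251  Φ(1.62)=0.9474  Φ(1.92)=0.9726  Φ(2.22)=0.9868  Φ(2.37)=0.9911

Lower: z₀ + z₁ = 0.138 + (-1.960) = -1.822; 1 − a(z₀+z₁) = 1 − (0.028)(-1.822) = 1.0510; argument = 0.138 + (-1.822)/1.0510 = -1.5956 → -1.60.
α₁ = Φ(-1.60) = 0.0548; rank = round(200 × 0.0548) = 11; θ*₍11₎ = 1.158.
Upper: z₀ + z₂ = 2.098; 1 − a(z₀+z₂) = 0.9413; argument = 2.3669 → 2.37; α₂ = 0.9911; rank = 198; θ*₍198₎ = 3.140.

(1.158, 3.140)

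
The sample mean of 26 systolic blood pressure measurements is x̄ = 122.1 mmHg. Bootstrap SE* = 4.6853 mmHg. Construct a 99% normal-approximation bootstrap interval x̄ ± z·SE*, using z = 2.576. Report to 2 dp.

(110.03, 134.17)

Margin = 2.576 × 4.6853 = 12.069
Interval: 122.1 ± 12.069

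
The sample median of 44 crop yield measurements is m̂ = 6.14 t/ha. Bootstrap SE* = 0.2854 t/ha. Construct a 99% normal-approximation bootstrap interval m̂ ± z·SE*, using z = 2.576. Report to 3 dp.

Margin = 2.576 × 0.2854 = 0.7352
Interval: 6.14 ± 0.7352

(5.405, 6.875)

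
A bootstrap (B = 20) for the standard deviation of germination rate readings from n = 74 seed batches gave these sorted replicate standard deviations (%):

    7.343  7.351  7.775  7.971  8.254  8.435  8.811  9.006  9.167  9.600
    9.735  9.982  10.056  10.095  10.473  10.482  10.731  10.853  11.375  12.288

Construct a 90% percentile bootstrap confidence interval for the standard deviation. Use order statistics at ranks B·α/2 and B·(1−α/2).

α = 0.10; lower rank = 20 × 0.050 = 1; upper rank = 20 × 0.950 = 19.
The 1st smallest replicate is 7.343; the 19th is 11.375.

(7.343, 11.375)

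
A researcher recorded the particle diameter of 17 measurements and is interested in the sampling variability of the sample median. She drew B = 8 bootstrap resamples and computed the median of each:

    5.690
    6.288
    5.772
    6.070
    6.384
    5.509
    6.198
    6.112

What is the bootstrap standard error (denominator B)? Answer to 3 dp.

Bootstrap SE is the standard deviation of the 8 replicate medians.
Mean of replicates: (5.690 + 6.288 + 5.772 + 6.070 + 6.384 + 5.509 + 6.198 + 6.112) / 8 = 48.0230 / 8 = 6.0029
Sum of squared deviations: (−0.3129)² + (+0.2851)² + (−0.2309)² + (+0.0671)² + (+0.3811)² + (−0.4939)² + (+0.1951)² + (+0.1091)² = 0.6761
Variance = 0.6761 / 8 = 0.0845
SE* = √0.0845

SE* = 0.291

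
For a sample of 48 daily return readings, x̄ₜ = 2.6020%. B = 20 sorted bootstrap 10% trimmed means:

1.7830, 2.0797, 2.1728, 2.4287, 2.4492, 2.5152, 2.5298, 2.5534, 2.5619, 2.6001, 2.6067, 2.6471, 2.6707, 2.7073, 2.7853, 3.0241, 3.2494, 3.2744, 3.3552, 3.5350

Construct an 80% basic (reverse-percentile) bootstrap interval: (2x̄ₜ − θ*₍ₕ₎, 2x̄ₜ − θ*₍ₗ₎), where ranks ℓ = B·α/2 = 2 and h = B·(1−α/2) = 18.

(1.9296, 3.1243)

Percentile endpoints at ranks 2 and 18: θ*₍2₎ = 2.0797, θ*₍18₎ = 3.2744.
Basic interval reflects these around x̄ₜ:
  lower = 2 × 2.6020 − 3.2744 = 1.9296
  upper = 2 × 2.6020 − 2.0797 = 3.1243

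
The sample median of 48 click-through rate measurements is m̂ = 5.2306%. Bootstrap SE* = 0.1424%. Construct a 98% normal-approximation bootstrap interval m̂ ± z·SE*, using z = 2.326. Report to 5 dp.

(4.89938, 5.56182)

Margin = 2.326 × 0.1424 = 0.331222
Interval: 5.2306 ± 0.331222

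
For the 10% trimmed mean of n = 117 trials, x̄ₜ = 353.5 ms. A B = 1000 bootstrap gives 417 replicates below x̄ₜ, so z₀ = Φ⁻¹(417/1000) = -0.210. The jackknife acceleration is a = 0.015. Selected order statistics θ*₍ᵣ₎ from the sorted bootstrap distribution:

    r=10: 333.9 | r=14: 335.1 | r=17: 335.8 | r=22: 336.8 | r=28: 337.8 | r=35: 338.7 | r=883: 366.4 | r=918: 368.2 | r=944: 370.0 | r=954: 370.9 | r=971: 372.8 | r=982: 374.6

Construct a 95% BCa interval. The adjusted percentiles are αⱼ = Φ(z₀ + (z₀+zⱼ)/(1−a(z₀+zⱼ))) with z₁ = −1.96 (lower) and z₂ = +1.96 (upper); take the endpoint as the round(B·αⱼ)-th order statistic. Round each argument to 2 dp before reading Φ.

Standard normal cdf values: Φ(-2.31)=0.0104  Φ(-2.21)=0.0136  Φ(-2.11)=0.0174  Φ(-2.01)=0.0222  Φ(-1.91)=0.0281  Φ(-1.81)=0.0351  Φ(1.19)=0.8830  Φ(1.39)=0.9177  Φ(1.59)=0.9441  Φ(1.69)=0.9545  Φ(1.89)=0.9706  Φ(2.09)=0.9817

(333.9, 370.0)

Lower: z₀ + z₁ = -0.210 + (-1.960) = -2.170; 1 − a(z₀+z₁) = 1 − (0.015)(-2.170) = 1.0326; argument = -0.210 + (-2.170)/1.0326 = -2.3116 → -2.31.
α₁ = Φ(-2.31) = 0.0104; rank = round(1000 × 0.0104) = 10; θ*₍10₎ = 333.9.
Upper: z₀ + z₂ = 1.750; 1 − a(z₀+z₂) = 0.9738; argument = 1.5872 → 1.59; α₂ = 0.9441; rank = 944; θ*₍944₎ = 370.0.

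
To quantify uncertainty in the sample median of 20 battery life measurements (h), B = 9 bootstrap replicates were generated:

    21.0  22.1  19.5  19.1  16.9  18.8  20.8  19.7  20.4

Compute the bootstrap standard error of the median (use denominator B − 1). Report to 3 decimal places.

SE* = 1.504

Bootstrap SE is the standard deviation of the 9 replicate medians.
Mean of replicates: (21.0 + 22.1 + 19.5 + 19.1 + 16.9 + 18.8 + 20.8 + 19.7 + 20.4) / 9 = 178.3000 / 9 = 19.8111
Sum of squared deviations: (+1.1889)² + (+2.2889)² + (−0.3111)² + (−0.7111)² + (−2.9111)² + (−1.0111)² + (+0.9889)² + (−0.1111)² + (+0.5889)² = 18.0889
Variance = 18.0889 / 8 = 2.2611
SE* = √2.2611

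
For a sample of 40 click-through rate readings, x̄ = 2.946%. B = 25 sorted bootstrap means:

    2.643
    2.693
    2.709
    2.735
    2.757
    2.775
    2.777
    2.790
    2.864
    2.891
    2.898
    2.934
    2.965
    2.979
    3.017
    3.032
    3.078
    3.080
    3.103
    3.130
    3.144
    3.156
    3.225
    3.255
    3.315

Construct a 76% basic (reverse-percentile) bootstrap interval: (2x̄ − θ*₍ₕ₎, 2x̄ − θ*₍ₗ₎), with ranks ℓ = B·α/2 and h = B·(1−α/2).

(2.736, 3.183)

Percentile endpoints at ranks 3 and 22: θ*₍3₎ = 2.709, θ*₍22₎ = 3.156.
Basic interval reflects these around x̄:
  lower = 2 × 2.946 − 3.156 = 2.736
  upper = 2 × 2.946 − 2.709 = 3.183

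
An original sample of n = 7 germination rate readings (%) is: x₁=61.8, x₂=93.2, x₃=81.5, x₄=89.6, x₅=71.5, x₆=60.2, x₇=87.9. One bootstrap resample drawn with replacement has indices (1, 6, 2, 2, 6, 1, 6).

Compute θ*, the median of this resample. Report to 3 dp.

Resample values: 61.8, 60.2, 93.2, 93.2, 60.2, 61.8, 60.2.
Sorted: 60.2, 60.2, 60.2, 61.8, 61.8, 93.2, 93.2
Median = middle value = 61.800

θ* = 61.800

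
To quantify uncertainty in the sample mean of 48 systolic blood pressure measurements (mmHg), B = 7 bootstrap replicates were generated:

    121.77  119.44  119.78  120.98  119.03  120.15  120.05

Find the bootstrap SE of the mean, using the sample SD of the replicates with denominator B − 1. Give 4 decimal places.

SE* = 0.9323

Bootstrap SE is the standard deviation of the 7 replicate means.
Mean of replicates: (121.77 + 119.44 + 119.78 + 120.98 + 119.03 + 120.15 + 120.05) / 7 = 841.20000 / 7 = 120.17143
Sum of squared deviations: (+1.59857)² + (−0.73143)² + (−0.39143)² + (+0.80857)² + (−1.14143)² + (−0.02143)² + (−0.12143)² = 5.21549
Variance = 5.21549 / 6 = 0.86925
SE* = √0.86925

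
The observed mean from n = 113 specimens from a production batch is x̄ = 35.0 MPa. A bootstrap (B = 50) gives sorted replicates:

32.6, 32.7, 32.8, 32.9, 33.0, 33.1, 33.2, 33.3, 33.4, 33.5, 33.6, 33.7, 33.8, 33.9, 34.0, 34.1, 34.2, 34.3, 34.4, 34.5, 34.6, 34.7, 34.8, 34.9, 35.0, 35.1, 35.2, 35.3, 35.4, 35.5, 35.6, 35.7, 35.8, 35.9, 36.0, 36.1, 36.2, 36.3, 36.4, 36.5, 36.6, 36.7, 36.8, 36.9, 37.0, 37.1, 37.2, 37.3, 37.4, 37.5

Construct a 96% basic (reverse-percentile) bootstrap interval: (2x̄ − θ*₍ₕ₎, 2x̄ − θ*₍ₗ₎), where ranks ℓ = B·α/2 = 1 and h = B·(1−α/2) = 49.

Percentile endpoints at ranks 1 and 49: θ*₍1₎ = 32.6, θ*₍49₎ = 37.4.
Basic interval reflects these around x̄:
  lower = 2 × 35.0 − 37.4 = 32.6
  upper = 2 × 35.0 − 32.6 = 37.4

(32.6, 37.4)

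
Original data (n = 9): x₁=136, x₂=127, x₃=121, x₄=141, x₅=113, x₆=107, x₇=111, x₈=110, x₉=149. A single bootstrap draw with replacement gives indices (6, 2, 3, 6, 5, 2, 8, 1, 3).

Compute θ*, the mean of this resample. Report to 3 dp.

Resample values: 107, 127, 121, 107, 113, 127, 110, 136, 121.
Mean = (107 + 127 + 121 + 107 + 113 + 127 + 110 + 136 + 121) / 9 = 1069.0 / 9 = 118.778

θ* = 118.778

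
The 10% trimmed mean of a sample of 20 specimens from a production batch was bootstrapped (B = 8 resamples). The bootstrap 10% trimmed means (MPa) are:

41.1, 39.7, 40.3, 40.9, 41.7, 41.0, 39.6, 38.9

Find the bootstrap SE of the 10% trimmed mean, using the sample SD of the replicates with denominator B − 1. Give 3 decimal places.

Bootstrap SE is the standard deviation of the 8 replicate 10% trimmed means.
Mean of replicates: (41.1 + 39.7 + 40.3 + 40.9 + 41.7 + 41.0 + 39.6 + 38.9) / 8 = 323.2000 / 8 = 40.4000
Sum of squared deviations: (+0.7000)² + (−0.7000)² + (−0.1000)² + (+0.5000)² + (+1.3000)² + (+0.6000)² + (−0.8000)² + (−1.5000)² = 6.1800
Variance = 6.1800 / 7 = 0.8829
SE* = √0.8829

SE* = 0.940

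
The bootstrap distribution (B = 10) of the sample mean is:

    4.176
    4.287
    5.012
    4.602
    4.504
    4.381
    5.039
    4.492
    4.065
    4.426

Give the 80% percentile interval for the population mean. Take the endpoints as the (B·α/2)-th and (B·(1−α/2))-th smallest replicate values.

(4.065, 5.012)

Sorted replicates: 4.065, 4.176, 4.287, 4.381, 4.426, 4.492, 4.504, 4.602, 5.012, 5.039
α = 0.20; lower rank = 10 × 0.100 = 1; upper rank = 10 × 0.900 = 9.
The 1st smallest replicate is 4.065; the 9th is 5.012.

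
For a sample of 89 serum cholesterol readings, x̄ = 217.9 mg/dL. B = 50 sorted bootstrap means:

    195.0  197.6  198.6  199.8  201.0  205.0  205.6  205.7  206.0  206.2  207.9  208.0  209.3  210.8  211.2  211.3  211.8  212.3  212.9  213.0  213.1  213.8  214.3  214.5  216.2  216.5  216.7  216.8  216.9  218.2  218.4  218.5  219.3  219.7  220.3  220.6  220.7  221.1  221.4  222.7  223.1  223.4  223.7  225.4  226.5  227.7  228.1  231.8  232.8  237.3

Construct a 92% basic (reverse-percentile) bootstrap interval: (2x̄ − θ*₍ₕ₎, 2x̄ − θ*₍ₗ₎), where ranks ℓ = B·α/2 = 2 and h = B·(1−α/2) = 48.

(204.0, 238.2)

Percentile endpoints at ranks 2 and 48: θ*₍2₎ = 197.6, θ*₍48₎ = 231.8.
Basic interval reflects these around x̄:
  lower = 2 × 217.9 − 231.8 = 204.0
  upper = 2 × 217.9 − 197.6 = 238.2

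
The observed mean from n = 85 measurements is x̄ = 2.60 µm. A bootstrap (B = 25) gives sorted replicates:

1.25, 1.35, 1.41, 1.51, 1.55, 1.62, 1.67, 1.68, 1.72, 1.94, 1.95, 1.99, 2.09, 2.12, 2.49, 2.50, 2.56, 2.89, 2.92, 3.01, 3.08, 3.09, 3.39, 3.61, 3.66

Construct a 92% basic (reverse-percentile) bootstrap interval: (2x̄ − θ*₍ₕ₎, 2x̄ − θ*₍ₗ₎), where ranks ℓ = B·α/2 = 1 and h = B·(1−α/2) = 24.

(1.59, 3.95)

Percentile endpoints at ranks 1 and 24: θ*₍1₎ = 1.25, θ*₍24₎ = 3.61.
Basic interval reflects these around x̄:
  lower = 2 × 2.60 − 3.61 = 1.59
  upper = 2 × 2.60 − 1.25 = 3.95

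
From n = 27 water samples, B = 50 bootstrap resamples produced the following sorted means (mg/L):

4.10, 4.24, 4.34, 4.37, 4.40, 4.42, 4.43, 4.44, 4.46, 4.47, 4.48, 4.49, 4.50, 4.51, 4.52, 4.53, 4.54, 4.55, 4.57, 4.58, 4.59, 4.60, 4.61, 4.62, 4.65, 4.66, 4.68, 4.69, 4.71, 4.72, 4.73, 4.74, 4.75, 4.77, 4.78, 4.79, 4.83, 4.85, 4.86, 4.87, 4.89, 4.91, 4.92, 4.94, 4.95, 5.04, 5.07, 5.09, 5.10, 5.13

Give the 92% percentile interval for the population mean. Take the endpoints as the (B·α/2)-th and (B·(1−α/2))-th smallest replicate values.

α = 0.08; lower rank = 50 × 0.040 = 2; upper rank = 50 × 0.960 = 48.
The 2nd smallest replicate is 4.24; the 48th is 5.09.

(4.24, 5.09)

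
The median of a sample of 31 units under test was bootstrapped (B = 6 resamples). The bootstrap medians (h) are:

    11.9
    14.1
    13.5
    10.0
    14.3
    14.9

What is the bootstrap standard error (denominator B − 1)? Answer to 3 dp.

SE* = 1.838

Bootstrap SE is the standard deviation of the 6 replicate medians.
Mean of replicates: (11.9 + 14.1 + 13.5 + 10.0 + 14.3 + 14.9) / 6 = 78.7000 / 6 = 13.1167
Sum of squared deviations: (−1.2167)² + (+0.9833)² + (+0.3833)² + (−3.1167)² + (+1.1833)² + (+1.7833)² = 16.8883
Variance = 16.8883 / 5 = 3.3777
SE* = √3.3777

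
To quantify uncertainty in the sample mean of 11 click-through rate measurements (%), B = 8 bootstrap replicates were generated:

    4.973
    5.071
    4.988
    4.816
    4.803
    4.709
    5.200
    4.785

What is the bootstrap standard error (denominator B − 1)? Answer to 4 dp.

SE* = 0.1673

Bootstrap SE is the standard deviation of the 8 replicate means.
Mean of replicates: (4.973 + 5.071 + 4.988 + 4.816 + 4.803 + 4.709 + 5.200 + 4.785) / 8 = 39.34500 / 8 = 4.91812
Sum of squared deviations: (+0.05488)² + (+0.15287)² + (+0.06988)² + (−0.10213)² + (−0.11512)² + (−0.20913)² + (+0.28188)² + (−0.13312)² = 0.19586
Variance = 0.19586 / 7 = 0.02798
SE* = √0.02798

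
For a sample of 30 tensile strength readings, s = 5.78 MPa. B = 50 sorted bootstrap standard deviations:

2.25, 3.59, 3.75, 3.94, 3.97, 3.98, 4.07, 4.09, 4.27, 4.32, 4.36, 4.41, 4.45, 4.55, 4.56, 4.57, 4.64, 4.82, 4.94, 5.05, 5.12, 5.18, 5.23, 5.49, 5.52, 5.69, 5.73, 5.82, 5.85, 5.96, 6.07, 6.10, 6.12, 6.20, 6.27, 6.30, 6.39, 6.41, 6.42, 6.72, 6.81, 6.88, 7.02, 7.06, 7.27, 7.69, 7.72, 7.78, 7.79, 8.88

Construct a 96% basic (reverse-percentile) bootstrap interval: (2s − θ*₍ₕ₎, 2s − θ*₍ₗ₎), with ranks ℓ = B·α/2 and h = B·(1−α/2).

Percentile endpoints at ranks 1 and 49: θ*₍1₎ = 2.25, θ*₍49₎ = 7.79.
Basic interval reflects these around s:
  lower = 2 × 5.78 − 7.79 = 3.77
  upper = 2 × 5.78 − 2.25 = 9.31

(3.77, 9.31)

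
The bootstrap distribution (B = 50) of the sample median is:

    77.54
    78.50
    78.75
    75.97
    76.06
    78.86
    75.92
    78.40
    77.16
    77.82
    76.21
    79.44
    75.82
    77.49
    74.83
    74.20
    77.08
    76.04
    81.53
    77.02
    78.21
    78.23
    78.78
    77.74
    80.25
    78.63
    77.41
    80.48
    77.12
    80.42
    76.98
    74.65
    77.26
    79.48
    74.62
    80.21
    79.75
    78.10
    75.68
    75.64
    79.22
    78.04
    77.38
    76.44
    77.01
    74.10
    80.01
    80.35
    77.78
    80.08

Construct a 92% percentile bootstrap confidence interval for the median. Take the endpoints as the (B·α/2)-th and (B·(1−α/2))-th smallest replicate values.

Sorted replicates: 74.10, 74.20, 74.62, 74.65, 74.83, 75.64, 75.68, 75.82, 75.92, 75.97, 76.04, 76.06, 76.21, 76.44, 76.98, 77.01, 77.02, 77.08, 77.12, 77.16, 77.26, 77.38, 77.41, 77.49, 77.54, 77.74, 77.78, 77.82, 78.04, 78.10, 78.21, 78.23, 78.40, 78.50, 78.63, 78.75, 78.78, 78.86, 79.22, 79.44, 79.48, 79.75, 80.01, 80.08, 80.21, 80.25, 80.35, 80.42, 80.48, 81.53
α = 0.08; lower rank = 50 × 0.040 = 2; upper rank = 50 × 0.960 = 48.
The 2nd smallest replicate is 74.20; the 48th is 80.42.

(74.20, 80.42)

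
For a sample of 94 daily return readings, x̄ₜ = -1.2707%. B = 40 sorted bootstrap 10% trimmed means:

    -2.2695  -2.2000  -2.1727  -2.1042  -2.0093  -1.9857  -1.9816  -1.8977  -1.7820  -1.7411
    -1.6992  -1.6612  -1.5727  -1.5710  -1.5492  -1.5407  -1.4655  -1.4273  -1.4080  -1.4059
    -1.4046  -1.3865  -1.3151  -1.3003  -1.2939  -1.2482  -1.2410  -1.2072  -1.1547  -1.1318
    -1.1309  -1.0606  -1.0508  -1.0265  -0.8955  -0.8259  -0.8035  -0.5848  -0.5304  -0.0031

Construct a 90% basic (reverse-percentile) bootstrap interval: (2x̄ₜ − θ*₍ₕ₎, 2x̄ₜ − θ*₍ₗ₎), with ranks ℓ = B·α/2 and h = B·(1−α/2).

Percentile endpoints at ranks 2 and 38: θ*₍2₎ = -2.2000, θ*₍38₎ = -0.5848.
Basic interval reflects these around x̄ₜ:
  lower = 2 × -1.2707 − -0.5848 = -1.9566
  upper = 2 × -1.2707 − -2.2000 = -0.3414

(-1.9566, -0.3414)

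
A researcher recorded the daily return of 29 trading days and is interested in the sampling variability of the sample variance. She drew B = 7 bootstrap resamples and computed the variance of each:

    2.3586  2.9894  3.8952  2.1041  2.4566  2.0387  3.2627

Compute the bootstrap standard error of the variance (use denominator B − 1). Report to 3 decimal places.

SE* = 0.682

Bootstrap SE is the standard deviation of the 7 replicate variances.
Mean of replicates: (2.3586 + 2.9894 + 3.8952 + 2.1041 + 2.4566 + 2.0387 + 3.2627) / 7 = 19.10530 / 7 = 2.72933
Sum of squared deviations: (−0.37073)² + (+0.26007)² + (+1.16587)² + (−0.62523)² + (−0.27273)² + (−0.69063)² + (+0.53337)² = 2.79108
Variance = 2.79108 / 6 = 0.46518
SE* = √0.46518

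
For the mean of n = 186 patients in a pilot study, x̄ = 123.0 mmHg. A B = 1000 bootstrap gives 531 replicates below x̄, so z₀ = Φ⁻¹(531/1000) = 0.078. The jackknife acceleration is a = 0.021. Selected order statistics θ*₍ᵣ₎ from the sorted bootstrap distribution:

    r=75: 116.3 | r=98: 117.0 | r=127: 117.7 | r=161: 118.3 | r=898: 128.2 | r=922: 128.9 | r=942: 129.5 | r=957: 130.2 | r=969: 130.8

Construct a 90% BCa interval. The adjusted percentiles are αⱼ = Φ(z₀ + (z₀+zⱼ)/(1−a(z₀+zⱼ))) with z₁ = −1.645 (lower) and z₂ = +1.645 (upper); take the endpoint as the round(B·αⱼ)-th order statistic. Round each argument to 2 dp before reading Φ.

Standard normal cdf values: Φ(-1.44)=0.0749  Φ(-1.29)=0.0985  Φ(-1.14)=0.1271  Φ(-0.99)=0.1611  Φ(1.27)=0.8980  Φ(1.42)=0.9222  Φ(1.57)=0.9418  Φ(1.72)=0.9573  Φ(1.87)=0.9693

Lower: z₀ + z₁ = 0.078 + (-1.645) = -1.567; 1 − a(z₀+z₁) = 1 − (0.021)(-1.567) = 1.0329; argument = 0.078 + (-1.567)/1.0329 = -1.4391 → -1.44.
α₁ = Φ(-1.44) = 0.0749; rank = round(1000 × 0.0749) = 75; θ*₍75₎ = 116.3.
Upper: z₀ + z₂ = 1.723; 1 − a(z₀+z₂) = 0.9638; argument = 1.8657 → 1.87; α₂ = 0.9693; rank = 969; θ*₍969₎ = 130.8.

(116.3, 130.8)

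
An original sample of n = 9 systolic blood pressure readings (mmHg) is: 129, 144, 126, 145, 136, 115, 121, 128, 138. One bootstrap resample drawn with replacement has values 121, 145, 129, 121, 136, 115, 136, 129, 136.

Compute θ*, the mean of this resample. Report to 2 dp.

θ* = 129.78

Mean = (121 + 145 + 129 + 121 + 136 + 115 + 136 + 129 + 136) / 9 = 1168.0 / 9 = 129.78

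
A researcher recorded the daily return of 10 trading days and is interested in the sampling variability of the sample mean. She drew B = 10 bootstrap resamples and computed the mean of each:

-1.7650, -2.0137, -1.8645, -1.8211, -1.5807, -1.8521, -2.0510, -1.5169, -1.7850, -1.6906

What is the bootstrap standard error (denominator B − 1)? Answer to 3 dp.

SE* = 0.169

Bootstrap SE is the standard deviation of the 10 replicate means.
Mean of replicates: ((-1.7650) + (-2.0137) + (-1.8645) + (-1.8211) + (-1.5807) + (-1.8521) + (-2.0510) + (-1.5169) + (-1.7850) + (-1.6906)) / 10 = -17.94060 / 10 = -1.79406
Sum of squared deviations: (+0.02906)² + (−0.21964)² + (−0.07044)² + (−0.02704)² + (+0.21336)² + (−0.05804)² + (−0.25694)² + (+0.27716)² + (+0.00906)² + (+0.10346)² = 0.25729
Variance = 0.25729 / 9 = 0.02859
SE* = √0.02859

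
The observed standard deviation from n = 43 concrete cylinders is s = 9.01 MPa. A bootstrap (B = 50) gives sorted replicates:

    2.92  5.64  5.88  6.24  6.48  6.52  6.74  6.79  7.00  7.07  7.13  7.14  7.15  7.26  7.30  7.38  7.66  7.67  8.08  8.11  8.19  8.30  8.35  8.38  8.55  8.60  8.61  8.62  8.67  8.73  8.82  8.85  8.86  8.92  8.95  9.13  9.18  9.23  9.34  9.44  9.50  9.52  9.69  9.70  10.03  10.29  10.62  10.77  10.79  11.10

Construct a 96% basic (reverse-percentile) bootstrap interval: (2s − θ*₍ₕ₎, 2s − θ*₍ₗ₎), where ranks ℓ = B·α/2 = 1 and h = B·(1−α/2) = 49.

(7.23, 15.10)

Percentile endpoints at ranks 1 and 49: θ*₍1₎ = 2.92, θ*₍49₎ = 10.79.
Basic interval reflects these around s:
  lower = 2 × 9.01 − 10.79 = 7.23
  upper = 2 × 9.01 − 2.92 = 15.10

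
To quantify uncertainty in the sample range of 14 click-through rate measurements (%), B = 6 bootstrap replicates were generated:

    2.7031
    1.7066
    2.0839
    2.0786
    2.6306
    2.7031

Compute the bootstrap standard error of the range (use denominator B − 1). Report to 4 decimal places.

SE* = 0.4196

Bootstrap SE is the standard deviation of the 6 replicate ranges.
Mean of replicates: (2.7031 + 1.7066 + 2.0839 + 2.0786 + 2.6306 + 2.7031) / 6 = 13.90590 / 6 = 2.31765
Sum of squared deviations: (+0.38545)² + (−0.61105)² + (−0.23375)² + (−0.23905)² + (+0.31295)² + (+0.38545)² = 0.88025
Variance = 0.88025 / 5 = 0.17605
SE* = √0.17605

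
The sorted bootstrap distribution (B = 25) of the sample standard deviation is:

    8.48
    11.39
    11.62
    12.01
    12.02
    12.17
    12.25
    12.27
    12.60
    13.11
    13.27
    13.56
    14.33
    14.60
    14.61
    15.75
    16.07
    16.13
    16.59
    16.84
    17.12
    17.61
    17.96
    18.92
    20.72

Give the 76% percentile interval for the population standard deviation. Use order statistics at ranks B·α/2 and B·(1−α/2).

(11.62, 17.61)

α = 0.24; lower rank = 25 × 0.120 = 3; upper rank = 25 × 0.880 = 22.
The 3rd smallest replicate is 11.62; the 22nd is 17.61.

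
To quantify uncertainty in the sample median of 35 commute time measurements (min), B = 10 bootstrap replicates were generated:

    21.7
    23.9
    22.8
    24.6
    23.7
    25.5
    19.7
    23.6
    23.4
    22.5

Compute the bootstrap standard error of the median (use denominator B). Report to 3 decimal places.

Bootstrap SE is the standard deviation of the 10 replicate medians.
Mean of replicates: (21.7 + 23.9 + 22.8 + 24.6 + 23.7 + 25.5 + 19.7 + 23.6 + 23.4 + 22.5) / 10 = 231.4000 / 10 = 23.1400
Sum of squared deviations: (−1.4400)² + (+0.7600)² + (−0.3400)² + (+1.4600)² + (+0.5600)² + (+2.3600)² + (−3.4400)² + (+0.4600)² + (+0.2600)² + (−0.6400)² = 23.3040
Variance = 23.3040 / 10 = 2.3304
SE* = √2.3304

SE* = 1.527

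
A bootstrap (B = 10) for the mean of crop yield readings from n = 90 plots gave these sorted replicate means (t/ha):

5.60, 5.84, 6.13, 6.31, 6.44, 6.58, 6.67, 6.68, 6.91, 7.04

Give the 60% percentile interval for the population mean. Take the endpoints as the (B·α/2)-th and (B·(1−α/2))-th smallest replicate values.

(5.84, 6.68)

α = 0.40; lower rank = 10 × 0.200 = 2; upper rank = 10 × 0.800 = 8.
The 2nd smallest replicate is 5.84; the 8th is 6.68.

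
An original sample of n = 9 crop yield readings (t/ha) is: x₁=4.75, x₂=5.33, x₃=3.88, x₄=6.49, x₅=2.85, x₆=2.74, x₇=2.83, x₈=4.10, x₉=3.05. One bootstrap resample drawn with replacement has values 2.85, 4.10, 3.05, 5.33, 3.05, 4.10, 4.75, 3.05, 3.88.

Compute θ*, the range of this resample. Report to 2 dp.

θ* = 2.48

Range = 5.33 − 2.85 = 2.48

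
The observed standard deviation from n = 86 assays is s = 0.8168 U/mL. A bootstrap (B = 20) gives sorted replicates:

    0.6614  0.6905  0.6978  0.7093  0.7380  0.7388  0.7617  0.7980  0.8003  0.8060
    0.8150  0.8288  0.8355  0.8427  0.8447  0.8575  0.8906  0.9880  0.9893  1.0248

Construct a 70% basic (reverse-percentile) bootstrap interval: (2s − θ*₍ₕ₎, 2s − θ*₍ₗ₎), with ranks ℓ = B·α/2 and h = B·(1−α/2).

Percentile endpoints at ranks 3 and 17: θ*₍3₎ = 0.6978, θ*₍17₎ = 0.8906.
Basic interval reflects these around s:
  lower = 2 × 0.8168 − 0.8906 = 0.7430
  upper = 2 × 0.8168 − 0.6978 = 0.9358

(0.7430, 0.9358)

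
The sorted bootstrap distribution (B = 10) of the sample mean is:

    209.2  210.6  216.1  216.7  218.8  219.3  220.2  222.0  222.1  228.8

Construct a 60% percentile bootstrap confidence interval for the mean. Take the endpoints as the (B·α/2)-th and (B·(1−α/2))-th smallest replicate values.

α = 0.40; lower rank = 10 × 0.200 = 2; upper rank = 10 × 0.800 = 8.
The 2nd smallest replicate is 210.6; the 8th is 222.0.

(210.6, 222.0)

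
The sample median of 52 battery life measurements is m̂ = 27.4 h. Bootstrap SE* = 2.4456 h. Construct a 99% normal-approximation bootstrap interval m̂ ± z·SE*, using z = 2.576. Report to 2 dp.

(21.10, 33.70)

Margin = 2.576 × 2.4456 = 6.300
Interval: 27.4 ± 6.300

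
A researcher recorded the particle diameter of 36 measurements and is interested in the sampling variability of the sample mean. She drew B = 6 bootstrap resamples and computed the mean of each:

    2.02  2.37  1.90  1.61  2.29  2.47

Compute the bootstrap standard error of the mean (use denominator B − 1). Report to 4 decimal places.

SE* = 0.3261

Bootstrap SE is the standard deviation of the 6 replicate means.
Mean of replicates: (2.02 + 2.37 + 1.90 + 1.61 + 2.29 + 2.47) / 6 = 12.66000 / 6 = 2.11000
Sum of squared deviations: (−0.09000)² + (+0.26000)² + (−0.21000)² + (−0.50000)² + (+0.18000)² + (+0.36000)² = 0.53180
Variance = 0.53180 / 5 = 0.10636
SE* = √0.10636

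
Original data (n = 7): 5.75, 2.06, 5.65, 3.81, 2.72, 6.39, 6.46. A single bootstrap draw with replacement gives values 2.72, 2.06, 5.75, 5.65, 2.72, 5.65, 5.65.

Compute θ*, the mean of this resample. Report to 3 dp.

θ* = 4.314

Mean = (2.72 + 2.06 + 5.75 + 5.65 + 2.72 + 5.65 + 5.65) / 7 = 30.200 / 7 = 4.314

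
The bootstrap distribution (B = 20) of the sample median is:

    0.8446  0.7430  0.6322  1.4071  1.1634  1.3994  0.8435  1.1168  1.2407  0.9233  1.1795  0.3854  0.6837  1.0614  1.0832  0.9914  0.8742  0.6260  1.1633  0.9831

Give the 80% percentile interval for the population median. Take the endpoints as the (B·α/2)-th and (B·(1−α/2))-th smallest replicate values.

Sorted replicates: 0.3854, 0.6260, 0.6322, 0.6837, 0.7430, 0.8435, 0.8446, 0.8742, 0.9233, 0.9831, 0.9914, 1.0614, 1.0832, 1.1168, 1.1633, 1.1634, 1.1795, 1.2407, 1.3994, 1.4071
α = 0.20; lower rank = 20 × 0.100 = 2; upper rank = 20 × 0.900 = 18.
The 2nd smallest replicate is 0.6260; the 18th is 1.2407.

(0.6260, 1.2407)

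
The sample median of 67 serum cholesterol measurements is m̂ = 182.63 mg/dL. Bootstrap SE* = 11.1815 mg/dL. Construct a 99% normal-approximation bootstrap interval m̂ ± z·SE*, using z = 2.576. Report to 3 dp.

(153.826, 211.434)

Margin = 2.576 × 11.1815 = 28.8035
Interval: 182.63 ± 28.8035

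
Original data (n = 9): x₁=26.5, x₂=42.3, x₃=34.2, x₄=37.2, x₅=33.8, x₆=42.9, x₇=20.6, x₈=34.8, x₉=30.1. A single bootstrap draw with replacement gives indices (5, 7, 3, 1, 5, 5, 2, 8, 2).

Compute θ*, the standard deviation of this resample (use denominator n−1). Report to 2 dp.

θ* = 6.83

Resample values: 33.8, 20.6, 34.2, 26.5, 33.8, 33.8, 42.3, 34.8, 42.3.
Mean = 33.5667; sum of squared deviations = 372.7000
s² = 372.7000 / 8 = 46.5875
s = √46.5875 = 6.83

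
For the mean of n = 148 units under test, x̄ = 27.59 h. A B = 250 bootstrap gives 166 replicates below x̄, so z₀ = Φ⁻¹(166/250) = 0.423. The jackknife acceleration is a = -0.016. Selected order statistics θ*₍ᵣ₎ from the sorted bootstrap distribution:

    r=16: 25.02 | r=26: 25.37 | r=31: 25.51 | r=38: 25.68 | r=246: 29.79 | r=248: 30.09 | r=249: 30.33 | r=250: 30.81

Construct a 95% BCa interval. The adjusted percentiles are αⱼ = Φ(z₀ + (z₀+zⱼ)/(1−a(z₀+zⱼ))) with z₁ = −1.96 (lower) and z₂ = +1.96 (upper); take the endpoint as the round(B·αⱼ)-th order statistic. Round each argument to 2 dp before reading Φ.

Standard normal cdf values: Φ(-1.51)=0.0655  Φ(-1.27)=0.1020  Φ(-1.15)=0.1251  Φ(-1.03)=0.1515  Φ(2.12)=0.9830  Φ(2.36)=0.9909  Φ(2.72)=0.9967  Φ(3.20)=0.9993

(25.51, 30.33)

Lower: z₀ + z₁ = 0.423 + (-1.960) = -1.537; 1 − a(z₀+z₁) = 1 − (-0.016)(-1.537) = 0.9754; argument = 0.423 + (-1.537)/0.9754 = -1.1528 → -1.15.
α₁ = Φ(-1.15) = 0.1251; rank = round(250 × 0.1251) = 31; θ*₍31₎ = 25.51.
Upper: z₀ + z₂ = 2.383; 1 − a(z₀+z₂) = 1.0381; argument = 2.7185 → 2.72; α₂ = 0.9967; rank = 249; θ*₍249₎ = 30.33.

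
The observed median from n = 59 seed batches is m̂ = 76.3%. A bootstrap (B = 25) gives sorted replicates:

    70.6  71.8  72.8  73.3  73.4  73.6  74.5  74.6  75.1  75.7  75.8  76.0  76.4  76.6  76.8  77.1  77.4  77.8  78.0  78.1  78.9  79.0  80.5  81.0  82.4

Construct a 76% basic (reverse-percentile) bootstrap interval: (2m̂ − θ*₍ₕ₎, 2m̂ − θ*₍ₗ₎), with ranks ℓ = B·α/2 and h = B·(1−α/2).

(73.6, 79.8)

Percentile endpoints at ranks 3 and 22: θ*₍3₎ = 72.8, θ*₍22₎ = 79.0.
Basic interval reflects these around m̂:
  lower = 2 × 76.3 − 79.0 = 73.6
  upper = 2 × 76.3 − 72.8 = 79.8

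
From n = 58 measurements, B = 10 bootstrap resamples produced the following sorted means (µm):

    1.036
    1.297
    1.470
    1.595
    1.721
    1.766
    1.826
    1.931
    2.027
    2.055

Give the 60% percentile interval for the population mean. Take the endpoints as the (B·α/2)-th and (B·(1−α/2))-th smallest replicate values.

(1.297, 1.931)

α = 0.40; lower rank = 10 × 0.200 = 2; upper rank = 10 × 0.800 = 8.
The 2nd smallest replicate is 1.297; the 8th is 1.931.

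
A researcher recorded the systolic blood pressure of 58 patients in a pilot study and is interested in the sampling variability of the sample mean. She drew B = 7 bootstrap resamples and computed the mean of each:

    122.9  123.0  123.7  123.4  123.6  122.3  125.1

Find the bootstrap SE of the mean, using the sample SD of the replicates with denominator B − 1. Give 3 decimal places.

SE* = 0.879

Bootstrap SE is the standard deviation of the 7 replicate means.
Mean of replicates: (122.9 + 123.0 + 123.7 + 123.4 + 123.6 + 122.3 + 125.1) / 7 = 864.0000 / 7 = 123.4286
Sum of squared deviations: (−0.5286)² + (−0.4286)² + (+0.2714)² + (−0.0286)² + (+0.1714)² + (−1.1286)² + (+1.6714)² = 4.6343
Variance = 4.6343 / 6 = 0.7724
SE* = √0.7724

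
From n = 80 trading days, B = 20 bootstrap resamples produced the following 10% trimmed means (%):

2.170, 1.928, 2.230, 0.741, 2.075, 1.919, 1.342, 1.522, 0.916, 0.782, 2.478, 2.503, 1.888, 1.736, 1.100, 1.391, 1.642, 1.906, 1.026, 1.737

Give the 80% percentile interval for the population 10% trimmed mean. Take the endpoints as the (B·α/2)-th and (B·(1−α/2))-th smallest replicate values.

(0.782, 2.230)

Sorted replicates: 0.741, 0.782, 0.916, 1.026, 1.100, 1.342, 1.391, 1.522, 1.642, 1.736, 1.737, 1.888, 1.906, 1.919, 1.928, 2.075, 2.170, 2.230, 2.478, 2.503
α = 0.20; lower rank = 20 × 0.100 = 2; upper rank = 20 × 0.900 = 18.
The 2nd smallest replicate is 0.782; the 18th is 2.230.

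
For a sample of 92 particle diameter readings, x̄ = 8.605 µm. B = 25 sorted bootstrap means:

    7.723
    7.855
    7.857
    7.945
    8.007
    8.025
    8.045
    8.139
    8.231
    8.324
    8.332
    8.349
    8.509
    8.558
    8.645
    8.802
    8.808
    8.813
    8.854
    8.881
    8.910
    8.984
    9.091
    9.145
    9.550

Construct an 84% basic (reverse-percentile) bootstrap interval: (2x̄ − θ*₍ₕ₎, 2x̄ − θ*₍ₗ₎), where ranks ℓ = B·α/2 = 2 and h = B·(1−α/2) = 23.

(8.119, 9.355)

Percentile endpoints at ranks 2 and 23: θ*₍2₎ = 7.855, θ*₍23₎ = 9.091.
Basic interval reflects these around x̄:
  lower = 2 × 8.605 − 9.091 = 8.119
  upper = 2 × 8.605 − 7.855 = 9.355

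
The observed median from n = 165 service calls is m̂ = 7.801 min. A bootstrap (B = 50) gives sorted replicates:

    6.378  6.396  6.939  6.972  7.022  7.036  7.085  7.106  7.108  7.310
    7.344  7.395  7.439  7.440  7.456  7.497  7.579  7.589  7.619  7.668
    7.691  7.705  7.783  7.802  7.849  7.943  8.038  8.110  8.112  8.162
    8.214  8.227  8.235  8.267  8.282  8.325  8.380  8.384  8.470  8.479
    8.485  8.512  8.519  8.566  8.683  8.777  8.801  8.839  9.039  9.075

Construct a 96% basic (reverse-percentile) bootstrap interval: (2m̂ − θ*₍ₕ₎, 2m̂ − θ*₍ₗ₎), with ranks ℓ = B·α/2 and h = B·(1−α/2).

Percentile endpoints at ranks 1 and 49: θ*₍1₎ = 6.378, θ*₍49₎ = 9.039.
Basic interval reflects these around m̂:
  lower = 2 × 7.801 − 9.039 = 6.563
  upper = 2 × 7.801 − 6.378 = 9.224

(6.563, 9.224)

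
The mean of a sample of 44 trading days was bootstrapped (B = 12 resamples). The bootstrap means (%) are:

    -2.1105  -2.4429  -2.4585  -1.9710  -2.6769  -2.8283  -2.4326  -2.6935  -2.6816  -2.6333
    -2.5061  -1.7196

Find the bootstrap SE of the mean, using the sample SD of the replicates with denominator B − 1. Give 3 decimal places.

Bootstrap SE is the standard deviation of the 12 replicate means.
Mean of replicates: ((-2.1105) + (-2.4429) + (-2.4585) + (-1.9710) + (-2.6769) + (-2.8283) + (-2.4326) + (-2.6935) + (-2.6816) + (-2.6333) + (-2.5061) + (-1.7196)) / 12 = -29.15480 / 12 = -2.42957
Sum of squared deviations: (+0.31907)² + (−0.01333)² + (−0.02893)² + (+0.45857)² + (−0.24733)² + (−0.39873)² + (−0.00303)² + (−0.26393)² + (−0.25203)² + (−0.20373)² + (−0.07653)² + (+0.70997)² = 1.21787
Variance = 1.21787 / 11 = 0.11072
SE* = √0.11072

SE* = 0.333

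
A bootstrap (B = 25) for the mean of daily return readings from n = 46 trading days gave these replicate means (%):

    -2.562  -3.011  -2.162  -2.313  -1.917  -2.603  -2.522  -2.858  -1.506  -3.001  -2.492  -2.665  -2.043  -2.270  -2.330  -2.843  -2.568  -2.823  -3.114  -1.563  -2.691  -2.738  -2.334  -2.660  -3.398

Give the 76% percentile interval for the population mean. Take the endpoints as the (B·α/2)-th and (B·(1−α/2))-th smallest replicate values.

Sorted replicates: -3.398, -3.114, -3.011, -3.001, -2.858, -2.843, -2.823, -2.738, -2.691, -2.665, -2.660, -2.603, -2.568, -2.562, -2.522, -2.492, -2.334, -2.330, -2.313, -2.270, -2.162, -2.043, -1.917, -1.563, -1.506
α = 0.24; lower rank = 25 × 0.120 = 3; upper rank = 25 × 0.880 = 22.
The 3rd smallest replicate is -3.011; the 22nd is -2.043.

(-3.011, -2.043)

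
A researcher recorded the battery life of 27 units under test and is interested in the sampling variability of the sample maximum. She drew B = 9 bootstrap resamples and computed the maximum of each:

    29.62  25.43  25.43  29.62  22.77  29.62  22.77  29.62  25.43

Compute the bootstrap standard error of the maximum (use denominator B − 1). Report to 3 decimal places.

SE* = 2.955

Bootstrap SE is the standard deviation of the 9 replicate maximums.
Mean of replicates: (29.62 + 25.43 + 25.43 + 29.62 + 22.77 + 29.62 + 22.77 + 29.62 + 25.43) / 9 = 240.3100 / 9 = 26.7011
Sum of squared deviations: (+2.9189)² + (−1.2711)² + (−1.2711)² + (+2.9189)² + (−3.9311)² + (+2.9189)² + (−3.9311)² + (+2.9189)² + (−1.2711)² = 69.8341
Variance = 69.8341 / 8 = 8.7293
SE* = √8.7293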